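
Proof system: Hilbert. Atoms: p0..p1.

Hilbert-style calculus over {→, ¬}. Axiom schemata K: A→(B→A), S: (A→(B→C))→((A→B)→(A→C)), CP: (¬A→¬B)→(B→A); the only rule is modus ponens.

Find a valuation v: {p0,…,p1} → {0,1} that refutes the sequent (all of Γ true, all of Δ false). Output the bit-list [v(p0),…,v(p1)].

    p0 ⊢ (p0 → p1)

Enumerate valuations to refute Γ ⊢ Δ:
  v=00: Γ:[p0=F] Δ:[(p0 → p1)=T] refutes=False
  v=01: Γ:[p0=F] Δ:[(p0 → p1)=T] refutes=False
  v=10: Γ:[p0=T] Δ:[(p0 → p1)=F] refutes=True  ← countermodel

Result: [1, 0]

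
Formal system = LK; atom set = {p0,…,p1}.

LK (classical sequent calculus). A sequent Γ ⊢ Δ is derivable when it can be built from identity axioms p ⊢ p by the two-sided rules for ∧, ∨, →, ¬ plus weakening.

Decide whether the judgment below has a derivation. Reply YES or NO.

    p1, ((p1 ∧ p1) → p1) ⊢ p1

Proof tree:
[→L] p1, ((p1 ∧ p1) → p1) ⊢ p1
  [∧R] p1 ⊢ (p1 ∧ p1)
    [Ax] p1 ⊢ p1
    [Ax] p1 ⊢ p1
  [Ax] p1 ⊢ p1

Result: YES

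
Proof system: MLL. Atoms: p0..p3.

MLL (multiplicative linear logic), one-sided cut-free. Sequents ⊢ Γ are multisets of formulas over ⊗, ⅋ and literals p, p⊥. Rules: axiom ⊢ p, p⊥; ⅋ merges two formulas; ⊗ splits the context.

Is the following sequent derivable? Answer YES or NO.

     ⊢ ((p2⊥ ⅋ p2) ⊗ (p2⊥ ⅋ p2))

Derivation trace:
[⊗]  ⊢ ((p2⊥ ⅋ p2) ⊗ (p2⊥ ⅋ p2))
  [⅋]  ⊢ (p2⊥ ⅋ p2)
    [Ax]  ⊢ p2, p2⊥
  [⅋]  ⊢ (p2⊥ ⅋ p2)
    [Ax]  ⊢ p2, p2⊥

Result: YES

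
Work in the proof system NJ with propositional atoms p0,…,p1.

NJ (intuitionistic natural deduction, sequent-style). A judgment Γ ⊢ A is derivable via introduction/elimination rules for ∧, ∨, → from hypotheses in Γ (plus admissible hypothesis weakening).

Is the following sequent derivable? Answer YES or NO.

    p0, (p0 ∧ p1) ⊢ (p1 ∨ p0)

Derivation trace:
[∨I₂] p0, (p0 ∧ p1) ⊢ (p1 ∨ p0)
  [Wk] p0, (p0 ∧ p1) ⊢ p0
    [Ax] p0 ⊢ p0

Result: YES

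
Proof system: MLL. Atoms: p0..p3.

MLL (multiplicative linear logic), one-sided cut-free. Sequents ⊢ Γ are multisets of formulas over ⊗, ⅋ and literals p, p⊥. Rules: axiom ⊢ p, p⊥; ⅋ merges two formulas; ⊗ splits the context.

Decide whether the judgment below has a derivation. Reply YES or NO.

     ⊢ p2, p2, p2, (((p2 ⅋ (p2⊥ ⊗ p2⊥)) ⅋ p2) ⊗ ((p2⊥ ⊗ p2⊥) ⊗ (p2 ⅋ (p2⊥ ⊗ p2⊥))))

Proof tree:
[⊗]  ⊢ p2, p2, p2, (((p2 ⅋ (p2⊥ ⊗ p2⊥)) ⅋ p2) ⊗ ((p2⊥ ⊗ p2⊥) ⊗ (p2 ⅋ (p2⊥ ⊗ p2⊥))))
  [⅋]  ⊢ ((p2 ⅋ (p2⊥ ⊗ p2⊥)) ⅋ p2)
    [⅋]  ⊢ p2, (p2 ⅋ (p2⊥ ⊗ p2⊥))
      [⊗]  ⊢ p2, p2, (p2⊥ ⊗ p2⊥)
        [Ax]  ⊢ p2, p2⊥
        [Ax]  ⊢ p2, p2⊥
  [⊗]  ⊢ p2, p2, p2, ((p2⊥ ⊗ p2⊥) ⊗ (p2 ⅋ (p2⊥ ⊗ p2⊥)))
    [⊗]  ⊢ p2, p2, (p2⊥ ⊗ p2⊥)
      [Ax]  ⊢ p2, p2⊥
      [Ax]  ⊢ p2, p2⊥
    [⅋]  ⊢ p2, (p2 ⅋ (p2⊥ ⊗ p2⊥))
      [⊗]  ⊢ p2, p2, (p2⊥ ⊗ p2⊥)
        [Ax]  ⊢ p2, p2⊥
        [Ax]  ⊢ p2, p2⊥

Result: YES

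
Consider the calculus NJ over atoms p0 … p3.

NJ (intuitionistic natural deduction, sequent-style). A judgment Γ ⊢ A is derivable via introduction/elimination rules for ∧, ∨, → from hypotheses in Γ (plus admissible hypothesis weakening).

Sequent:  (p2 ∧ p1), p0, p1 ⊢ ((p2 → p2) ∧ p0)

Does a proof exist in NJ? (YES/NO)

Derivation trace:
[Wk] (p2 ∧ p1), p0, p1 ⊢ ((p2 → p2) ∧ p0)
  [∧I] (p2 ∧ p1), p0 ⊢ ((p2 → p2) ∧ p0)
    [Wk] (p2 ∧ p1) ⊢ (p2 → p2)
      [→I]  ⊢ (p2 → p2)
        [Ax] p2 ⊢ p2
    [Ax] p0 ⊢ p0

Result: YES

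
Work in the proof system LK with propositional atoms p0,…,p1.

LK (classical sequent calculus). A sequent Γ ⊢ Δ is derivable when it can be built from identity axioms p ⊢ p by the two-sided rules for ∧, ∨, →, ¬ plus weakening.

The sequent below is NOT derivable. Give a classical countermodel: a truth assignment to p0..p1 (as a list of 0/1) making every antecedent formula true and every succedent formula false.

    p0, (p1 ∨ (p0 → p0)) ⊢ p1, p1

Search for a countermodel by truth-table:
  v=00: Γ:[p0=F, (p1 ∨ (p0 → p0))=T] Δ:[p1=F, p1=F] refutes=False
  v=01: Γ:[p0=F, (p1 ∨ (p0 → p0))=T] Δ:[p1=T, p1=T] refutes=False
  v=10: Γ:[p0=T, (p1 ∨ (p0 → p0))=T] Δ:[p1=F, p1=F] refutes=True  ← countermodel

Result: [1, 0]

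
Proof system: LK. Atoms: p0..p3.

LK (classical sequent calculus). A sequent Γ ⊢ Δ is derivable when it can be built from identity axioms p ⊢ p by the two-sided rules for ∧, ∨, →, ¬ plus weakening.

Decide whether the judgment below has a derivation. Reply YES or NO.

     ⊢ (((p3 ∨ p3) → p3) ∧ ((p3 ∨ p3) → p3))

Proof tree:
[∧R]  ⊢ (((p3 ∨ p3) → p3) ∧ ((p3 ∨ p3) → p3))
  [→R]  ⊢ ((p3 ∨ p3) → p3)
    [∨L] (p3 ∨ p3) ⊢ p3
      [Ax] p3 ⊢ p3
      [Ax] p3 ⊢ p3
  [→R]  ⊢ ((p3 ∨ p3) → p3)
    [∨L] (p3 ∨ p3) ⊢ p3
      [Ax] p3 ⊢ p3
      [Ax] p3 ⊢ p3

Result: YES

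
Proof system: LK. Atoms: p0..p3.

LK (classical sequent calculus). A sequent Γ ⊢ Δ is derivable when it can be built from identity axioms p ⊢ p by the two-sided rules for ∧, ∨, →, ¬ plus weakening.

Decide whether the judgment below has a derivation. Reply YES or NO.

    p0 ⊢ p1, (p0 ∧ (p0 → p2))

Truth-table refutation:
  v=0000: Γ:[p0=F] Δ:[p1=F, (p0 ∧ (p0 → p2))=F] refutes=False
  v=0001: Γ:[p0=F] Δ:[p1=F, (p0 ∧ (p0 → p2))=F] refutes=False
  v=0010: Γ:[p0=F] Δ:[p1=F, (p0 ∧ (p0 → p2))=F] refutes=False
  v=0011: Γ:[p0=F] Δ:[p1=F, (p0 ∧ (p0 → p2))=F] refutes=False
  v=0100: Γ:[p0=F] Δ:[p1=T, (p0 ∧ (p0 → p2))=F] refutes=False
  v=0101: Γ:[p0=F] Δ:[p1=T, (p0 ∧ (p0 → p2))=F] refutes=False
  v=0110: Γ:[p0=F] Δ:[p1=T, (p0 ∧ (p0 → p2))=F] refutes=False
  v=0111: Γ:[p0=F] Δ:[p1=T, (p0 ∧ (p0 → p2))=F] refutes=False
  v=1000: Γ:[p0=T] Δ:[p1=F, (p0 ∧ (p0 → p2))=F] refutes=True  ← countermodel

Result: NO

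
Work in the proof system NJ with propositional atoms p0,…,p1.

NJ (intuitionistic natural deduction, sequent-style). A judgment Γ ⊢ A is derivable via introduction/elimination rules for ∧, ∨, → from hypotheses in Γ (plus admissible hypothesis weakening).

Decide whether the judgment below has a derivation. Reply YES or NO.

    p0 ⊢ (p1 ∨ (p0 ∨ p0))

Proof tree:
[∨I₂] p0 ⊢ (p1 ∨ (p0 ∨ p0))
  [∨I₂] p0 ⊢ (p0 ∨ p0)
    [Ax] p0 ⊢ p0

Result: YES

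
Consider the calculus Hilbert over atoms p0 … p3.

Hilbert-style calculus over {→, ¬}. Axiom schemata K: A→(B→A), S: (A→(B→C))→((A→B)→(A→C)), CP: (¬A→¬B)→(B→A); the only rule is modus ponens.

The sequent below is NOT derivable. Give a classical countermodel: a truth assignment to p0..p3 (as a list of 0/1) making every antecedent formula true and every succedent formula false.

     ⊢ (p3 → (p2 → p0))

Truth-table refutation:
  v=0000: Γ:[] Δ:[(p3 → (p2 → p0))=T] refutes=False
  v=0001: Γ:[] Δ:[(p3 → (p2 → p0))=T] refutes=False
  v=0010: Γ:[] Δ:[(p3 → (p2 → p0))=T] refutes=False
  v=0011: Γ:[] Δ:[(p3 → (p2 → p0))=F] refutes=True  ← countermodel

Result: [0, 0, 1, 1]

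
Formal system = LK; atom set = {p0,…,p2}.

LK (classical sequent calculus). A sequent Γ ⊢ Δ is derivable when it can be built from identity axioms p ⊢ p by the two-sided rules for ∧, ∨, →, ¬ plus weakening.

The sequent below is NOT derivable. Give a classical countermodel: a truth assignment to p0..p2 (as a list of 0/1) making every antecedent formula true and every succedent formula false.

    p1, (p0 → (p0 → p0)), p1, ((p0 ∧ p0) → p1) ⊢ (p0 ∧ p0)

Truth-table refutation:
  v=000: Γ:[p1=F, (p0 → (p0 → p0))=T, p1=F, ((p0 ∧ p0) → p1)=T] Δ:[(p0 ∧ p0)=F] refutes=False
  v=001: Γ:[p1=F, (p0 → (p0 → p0))=T, p1=F, ((p0 ∧ p0) → p1)=T] Δ:[(p0 ∧ p0)=F] refutes=False
  v=010: Γ:[p1=T, (p0 → (p0 → p0))=T, p1=T, ((p0 ∧ p0) → p1)=T] Δ:[(p0 ∧ p0)=F] refutes=True  ← countermodel

Result: [0, 1, 0]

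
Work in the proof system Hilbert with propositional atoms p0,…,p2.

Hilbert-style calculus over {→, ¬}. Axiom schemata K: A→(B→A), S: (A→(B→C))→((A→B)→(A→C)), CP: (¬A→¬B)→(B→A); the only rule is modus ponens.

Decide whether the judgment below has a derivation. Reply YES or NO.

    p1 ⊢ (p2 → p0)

Truth-table refutation:
  v=000: Γ:[p1=F] Δ:[(p2 → p0)=T] refutes=False
  v=001: Γ:[p1=F] Δ:[(p2 → p0)=F] refutes=False
  v=010: Γ:[p1=T] Δ:[(p2 → p0)=T] refutes=False
  v=011: Γ:[p1=T] Δ:[(p2 → p0)=F] refutes=True  ← countermodel

Result: NO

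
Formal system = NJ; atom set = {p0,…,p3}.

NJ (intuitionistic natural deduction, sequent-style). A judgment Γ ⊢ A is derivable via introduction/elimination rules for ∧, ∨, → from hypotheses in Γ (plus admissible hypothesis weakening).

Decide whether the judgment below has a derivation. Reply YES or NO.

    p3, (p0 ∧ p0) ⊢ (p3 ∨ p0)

Proof tree:
[∨I₁] p3, (p0 ∧ p0) ⊢ (p3 ∨ p0)
  [Wk] p3, (p0 ∧ p0) ⊢ p3
    [Ax] p3 ⊢ p3

Result: YES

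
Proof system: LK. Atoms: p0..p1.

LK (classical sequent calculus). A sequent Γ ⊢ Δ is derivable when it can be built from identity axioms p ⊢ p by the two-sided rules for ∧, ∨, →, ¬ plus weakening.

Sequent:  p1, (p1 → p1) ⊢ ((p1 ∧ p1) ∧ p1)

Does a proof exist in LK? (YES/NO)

Proof tree:
[∧R] p1, (p1 → p1) ⊢ ((p1 ∧ p1) ∧ p1)
  [∧R] p1, (p1 → p1) ⊢ (p1 ∧ p1)
    [→L] p1, (p1 → p1) ⊢ p1
      [Ax] p1 ⊢ p1
      [Ax] p1 ⊢ p1
    [→L] p1, (p1 → p1) ⊢ p1
      [Ax] p1 ⊢ p1
      [Ax] p1 ⊢ p1
  [Ax] p1 ⊢ p1

Result: YES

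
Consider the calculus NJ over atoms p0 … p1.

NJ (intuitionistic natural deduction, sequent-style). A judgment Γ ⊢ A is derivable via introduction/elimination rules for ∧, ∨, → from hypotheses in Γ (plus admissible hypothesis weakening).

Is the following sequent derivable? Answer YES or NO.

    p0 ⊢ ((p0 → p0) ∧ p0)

Proof tree:
[∧I] p0 ⊢ ((p0 → p0) ∧ p0)
  [→I]  ⊢ (p0 → p0)
    [Ax] p0 ⊢ p0
  [Ax] p0 ⊢ p0

Result: YES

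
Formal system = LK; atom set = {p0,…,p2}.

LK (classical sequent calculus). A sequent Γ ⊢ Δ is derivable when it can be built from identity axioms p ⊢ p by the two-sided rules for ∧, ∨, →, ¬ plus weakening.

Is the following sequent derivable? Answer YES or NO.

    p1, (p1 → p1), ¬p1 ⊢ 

Derivation (root first):
[¬L] p1, (p1 → p1), ¬p1 ⊢ 
  [→L] p1, (p1 → p1) ⊢ p1
    [Ax] p1 ⊢ p1
    [Ax] p1 ⊢ p1

Result: YES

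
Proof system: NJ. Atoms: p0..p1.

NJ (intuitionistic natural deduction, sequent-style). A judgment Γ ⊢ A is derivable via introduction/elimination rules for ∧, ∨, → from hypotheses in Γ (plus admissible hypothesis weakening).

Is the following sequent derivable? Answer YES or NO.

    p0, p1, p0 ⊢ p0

Derivation (root first):
[Wk] p0, p1, p0 ⊢ p0
  [Wk] p0, p1 ⊢ p0
    [Ax] p0 ⊢ p0

Result: YES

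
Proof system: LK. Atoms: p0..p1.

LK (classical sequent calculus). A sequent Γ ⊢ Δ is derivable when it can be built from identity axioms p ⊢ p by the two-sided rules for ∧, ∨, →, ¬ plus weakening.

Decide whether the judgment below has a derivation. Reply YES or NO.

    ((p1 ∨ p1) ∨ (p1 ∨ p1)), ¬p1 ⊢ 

Derivation trace:
[¬L] ((p1 ∨ p1) ∨ (p1 ∨ p1)), ¬p1 ⊢ 
  [∨L] ((p1 ∨ p1) ∨ (p1 ∨ p1)) ⊢ p1
    [∨L] (p1 ∨ p1) ⊢ p1
      [Ax] p1 ⊢ p1
      [Ax] p1 ⊢ p1
    [∨L] (p1 ∨ p1) ⊢ p1
      [Ax] p1 ⊢ p1
      [Ax] p1 ⊢ p1

Result: YES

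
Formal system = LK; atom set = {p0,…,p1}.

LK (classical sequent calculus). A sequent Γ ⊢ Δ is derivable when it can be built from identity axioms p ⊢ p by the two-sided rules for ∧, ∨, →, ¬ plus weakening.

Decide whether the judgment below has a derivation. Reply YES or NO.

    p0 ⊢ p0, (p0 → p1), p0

Proof tree:
[WR] p0 ⊢ p0, (p0 → p1), p0
  [WL] p0 ⊢ p0, (p0 → p1)
    [→R]  ⊢ p0, (p0 → p1)
      [WR] p0 ⊢ p0, p1
        [Ax] p0 ⊢ p0

Result: YES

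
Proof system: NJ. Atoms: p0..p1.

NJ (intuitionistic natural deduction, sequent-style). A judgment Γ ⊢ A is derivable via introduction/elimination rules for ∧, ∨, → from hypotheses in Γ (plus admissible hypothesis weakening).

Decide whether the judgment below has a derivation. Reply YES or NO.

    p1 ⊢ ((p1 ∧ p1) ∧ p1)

Derivation (root first):
[∧I] p1 ⊢ ((p1 ∧ p1) ∧ p1)
  [∧I] p1 ⊢ (p1 ∧ p1)
    [Ax] p1 ⊢ p1
    [Ax] p1 ⊢ p1
  [Ax] p1 ⊢ p1

Result: YES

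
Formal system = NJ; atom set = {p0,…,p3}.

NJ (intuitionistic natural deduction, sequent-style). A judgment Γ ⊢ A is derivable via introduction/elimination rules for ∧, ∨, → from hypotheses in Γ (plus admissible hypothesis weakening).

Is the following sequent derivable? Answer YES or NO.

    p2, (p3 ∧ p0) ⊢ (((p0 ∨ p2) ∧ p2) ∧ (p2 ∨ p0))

Derivation trace:
[∧I] p2, (p3 ∧ p0) ⊢ (((p0 ∨ p2) ∧ p2) ∧ (p2 ∨ p0))
  [∧I] p2, (p3 ∧ p0) ⊢ ((p0 ∨ p2) ∧ p2)
    [∨I₂] p2, (p3 ∧ p0) ⊢ (p0 ∨ p2)
      [Wk] p2, (p3 ∧ p0) ⊢ p2
        [Ax] p2 ⊢ p2
    [Wk] p2, (p3 ∧ p0) ⊢ p2
      [Ax] p2 ⊢ p2
  [∨I₁] p2 ⊢ (p2 ∨ p0)
    [Ax] p2 ⊢ p2

Result: YES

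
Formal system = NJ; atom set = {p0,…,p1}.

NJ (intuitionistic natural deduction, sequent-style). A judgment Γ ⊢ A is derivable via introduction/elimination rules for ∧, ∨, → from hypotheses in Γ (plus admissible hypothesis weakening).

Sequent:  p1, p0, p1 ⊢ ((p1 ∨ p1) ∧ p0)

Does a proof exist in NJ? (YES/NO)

Proof tree:
[Wk] p1, p0, p1 ⊢ ((p1 ∨ p1) ∧ p0)
  [∧I] p1, p0 ⊢ ((p1 ∨ p1) ∧ p0)
    [∨I₁] p1 ⊢ (p1 ∨ p1)
      [Ax] p1 ⊢ p1
    [Ax] p0 ⊢ p0

Result: YES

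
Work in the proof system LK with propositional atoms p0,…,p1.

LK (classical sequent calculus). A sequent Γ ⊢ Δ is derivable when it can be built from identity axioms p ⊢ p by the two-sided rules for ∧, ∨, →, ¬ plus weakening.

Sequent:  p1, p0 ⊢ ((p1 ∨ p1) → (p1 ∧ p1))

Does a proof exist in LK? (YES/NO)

Derivation trace:
[→R] p1, p0 ⊢ ((p1 ∨ p1) → (p1 ∧ p1))
  [∧R] p1, (p1 ∨ p1), p0 ⊢ (p1 ∧ p1)
    [∨L] (p1 ∨ p1) ⊢ p1
      [Ax] p1 ⊢ p1
      [Ax] p1 ⊢ p1
    [WL] p1, p0 ⊢ p1
      [Ax] p1 ⊢ p1

Result: YES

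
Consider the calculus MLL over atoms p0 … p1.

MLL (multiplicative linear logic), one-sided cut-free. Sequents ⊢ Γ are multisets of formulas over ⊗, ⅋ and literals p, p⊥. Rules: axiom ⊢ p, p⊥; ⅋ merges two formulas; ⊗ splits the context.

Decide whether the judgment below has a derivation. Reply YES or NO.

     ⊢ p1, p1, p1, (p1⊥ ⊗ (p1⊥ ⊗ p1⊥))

Derivation trace:
[⊗]  ⊢ p1, p1, p1, (p1⊥ ⊗ (p1⊥ ⊗ p1⊥))
  [Ax]  ⊢ p1, p1⊥
  [⊗]  ⊢ p1, p1, (p1⊥ ⊗ p1⊥)
    [Ax]  ⊢ p1, p1⊥
    [Ax]  ⊢ p1, p1⊥

Result: YES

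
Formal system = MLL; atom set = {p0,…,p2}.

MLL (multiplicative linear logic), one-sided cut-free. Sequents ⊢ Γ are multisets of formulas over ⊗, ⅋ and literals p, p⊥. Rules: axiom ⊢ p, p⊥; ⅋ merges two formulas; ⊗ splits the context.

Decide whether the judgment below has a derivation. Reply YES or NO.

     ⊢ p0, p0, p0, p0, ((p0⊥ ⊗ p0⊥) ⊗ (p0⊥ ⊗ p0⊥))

Proof tree:
[⊗]  ⊢ p0, p0, p0, p0, ((p0⊥ ⊗ p0⊥) ⊗ (p0⊥ ⊗ p0⊥))
  [⊗]  ⊢ p0, p0, (p0⊥ ⊗ p0⊥)
    [Ax]  ⊢ p0, p0⊥
    [Ax]  ⊢ p0, p0⊥
  [⊗]  ⊢ p0, p0, (p0⊥ ⊗ p0⊥)
    [Ax]  ⊢ p0, p0⊥
    [Ax]  ⊢ p0, p0⊥

Result: YES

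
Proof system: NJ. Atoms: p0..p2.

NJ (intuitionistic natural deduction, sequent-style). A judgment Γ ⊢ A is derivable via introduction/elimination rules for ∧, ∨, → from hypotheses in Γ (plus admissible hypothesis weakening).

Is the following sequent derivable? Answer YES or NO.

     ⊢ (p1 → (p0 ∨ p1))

Derivation trace:
[→I]  ⊢ (p1 → (p0 ∨ p1))
  [∨I₂] p1 ⊢ (p0 ∨ p1)
    [Ax] p1 ⊢ p1

Result: YES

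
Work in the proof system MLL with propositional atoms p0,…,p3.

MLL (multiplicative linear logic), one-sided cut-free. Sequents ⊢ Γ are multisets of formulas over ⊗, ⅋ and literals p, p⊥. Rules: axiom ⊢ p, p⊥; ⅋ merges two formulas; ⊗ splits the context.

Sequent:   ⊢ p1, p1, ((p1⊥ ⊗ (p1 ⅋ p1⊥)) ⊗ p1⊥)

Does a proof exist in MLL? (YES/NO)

Proof tree:
[⊗]  ⊢ p1, p1, ((p1⊥ ⊗ (p1 ⅋ p1⊥)) ⊗ p1⊥)
  [⊗]  ⊢ p1, (p1⊥ ⊗ (p1 ⅋ p1⊥))
    [Ax]  ⊢ p1, p1⊥
    [⅋]  ⊢ (p1 ⅋ p1⊥)
      [Ax]  ⊢ p1, p1⊥
  [Ax]  ⊢ p1, p1⊥

Result: YES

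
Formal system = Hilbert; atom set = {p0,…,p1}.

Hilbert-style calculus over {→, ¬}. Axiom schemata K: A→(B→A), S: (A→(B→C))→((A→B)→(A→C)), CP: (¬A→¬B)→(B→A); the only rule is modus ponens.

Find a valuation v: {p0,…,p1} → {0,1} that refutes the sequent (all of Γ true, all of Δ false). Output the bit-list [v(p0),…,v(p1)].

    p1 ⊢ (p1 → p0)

Enumerate valuations to refute Γ ⊢ Δ:
  v=00: Γ:[p1=F] Δ:[(p1 → p0)=T] refutes=False
  v=01: Γ:[p1=T] Δ:[(p1 → p0)=F] refutes=True  ← countermodel

Result: [0, 1]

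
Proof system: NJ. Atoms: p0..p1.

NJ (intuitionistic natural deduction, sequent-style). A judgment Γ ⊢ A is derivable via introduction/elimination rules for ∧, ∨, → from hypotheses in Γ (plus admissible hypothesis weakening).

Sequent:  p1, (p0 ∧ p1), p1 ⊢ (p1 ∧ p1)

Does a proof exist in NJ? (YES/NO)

Derivation trace:
[Wk] p1, (p0 ∧ p1), p1 ⊢ (p1 ∧ p1)
  [∧I] p1, (p0 ∧ p1) ⊢ (p1 ∧ p1)
    [Wk] p1, p1, (p0 ∧ p1) ⊢ p1
      [Wk] p1, p1 ⊢ p1
        [Ax] p1 ⊢ p1
    [Wk] p1, p1, (p0 ∧ p1) ⊢ p1
      [Wk] p1, p1 ⊢ p1
        [Ax] p1 ⊢ p1

Result: YES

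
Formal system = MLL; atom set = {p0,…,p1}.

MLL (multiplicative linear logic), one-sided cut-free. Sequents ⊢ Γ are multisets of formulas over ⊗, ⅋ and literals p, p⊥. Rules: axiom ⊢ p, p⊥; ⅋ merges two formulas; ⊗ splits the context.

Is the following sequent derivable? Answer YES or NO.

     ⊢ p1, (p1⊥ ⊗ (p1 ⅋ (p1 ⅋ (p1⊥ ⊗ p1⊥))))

Proof tree:
[⊗]  ⊢ p1, (p1⊥ ⊗ (p1 ⅋ (p1 ⅋ (p1⊥ ⊗ p1⊥))))
  [Ax]  ⊢ p1, p1⊥
  [⅋]  ⊢ (p1 ⅋ (p1 ⅋ (p1⊥ ⊗ p1⊥)))
    [⅋]  ⊢ p1, (p1 ⅋ (p1⊥ ⊗ p1⊥))
      [⊗]  ⊢ p1, p1, (p1⊥ ⊗ p1⊥)
        [Ax]  ⊢ p1, p1⊥
        [Ax]  ⊢ p1, p1⊥

Result: YES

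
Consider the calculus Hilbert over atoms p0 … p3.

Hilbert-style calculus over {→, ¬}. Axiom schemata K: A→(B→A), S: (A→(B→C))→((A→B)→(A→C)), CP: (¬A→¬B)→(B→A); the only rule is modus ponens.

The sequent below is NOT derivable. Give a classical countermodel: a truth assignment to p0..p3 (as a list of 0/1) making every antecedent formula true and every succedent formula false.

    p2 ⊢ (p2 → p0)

Truth-table refutation:
  v=0000: Γ:[p2=F] Δ:[(p2 → p0)=T] refutes=False
  v=0001: Γ:[p2=F] Δ:[(p2 → p0)=T] refutes=False
  v=0010: Γ:[p2=T] Δ:[(p2 → p0)=F] refutes=True  ← countermodel

Result: [0, 0, 1, 0]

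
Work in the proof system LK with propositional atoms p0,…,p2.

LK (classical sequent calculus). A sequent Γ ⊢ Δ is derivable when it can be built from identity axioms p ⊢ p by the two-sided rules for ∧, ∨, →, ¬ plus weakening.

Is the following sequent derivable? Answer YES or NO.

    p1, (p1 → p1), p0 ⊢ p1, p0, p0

Derivation trace:
[WR] p1, (p1 → p1), p0 ⊢ p1, p0, p0
  [WL] p1, (p1 → p1), p0 ⊢ p1, p0
    [→L] p1, (p1 → p1) ⊢ p1, p0
      [Ax] p1 ⊢ p1
      [WR] p1 ⊢ p1, p0
        [Ax] p1 ⊢ p1

Result: YES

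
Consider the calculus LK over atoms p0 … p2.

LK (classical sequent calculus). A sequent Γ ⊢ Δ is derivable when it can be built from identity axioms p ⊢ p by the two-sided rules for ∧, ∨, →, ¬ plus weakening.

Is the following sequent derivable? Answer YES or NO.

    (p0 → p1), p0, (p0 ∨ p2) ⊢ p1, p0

Derivation trace:
[∨L] (p0 → p1), p0, (p0 ∨ p2) ⊢ p1, p0
  [Ax] p0 ⊢ p0
  [WL] p0, (p0 → p1), p2 ⊢ p1
    [→L] p0, (p0 → p1) ⊢ p1
      [Ax] p0 ⊢ p0
      [Ax] p1 ⊢ p1

Result: YES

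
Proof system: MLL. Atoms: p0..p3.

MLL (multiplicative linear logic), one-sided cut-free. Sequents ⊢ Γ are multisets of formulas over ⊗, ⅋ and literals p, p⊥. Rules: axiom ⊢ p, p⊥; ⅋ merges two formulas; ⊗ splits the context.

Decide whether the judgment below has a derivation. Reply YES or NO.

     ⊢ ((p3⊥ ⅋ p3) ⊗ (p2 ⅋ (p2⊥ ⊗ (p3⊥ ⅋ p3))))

Derivation (root first):
[⊗]  ⊢ ((p3⊥ ⅋ p3) ⊗ (p2 ⅋ (p2⊥ ⊗ (p3⊥ ⅋ p3))))
  [⅋]  ⊢ (p3⊥ ⅋ p3)
    [Ax]  ⊢ p3, p3⊥
  [⅋]  ⊢ (p2 ⅋ (p2⊥ ⊗ (p3⊥ ⅋ p3)))
    [⊗]  ⊢ p2, (p2⊥ ⊗ (p3⊥ ⅋ p3))
      [Ax]  ⊢ p2, p2⊥
      [⅋]  ⊢ (p3⊥ ⅋ p3)
        [Ax]  ⊢ p3, p3⊥

Result: YES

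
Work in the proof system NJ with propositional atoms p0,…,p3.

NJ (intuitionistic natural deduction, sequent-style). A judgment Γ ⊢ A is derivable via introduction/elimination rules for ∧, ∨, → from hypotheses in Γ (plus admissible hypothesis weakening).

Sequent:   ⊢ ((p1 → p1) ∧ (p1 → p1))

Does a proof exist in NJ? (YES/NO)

Derivation (root first):
[∧I]  ⊢ ((p1 → p1) ∧ (p1 → p1))
  [→I]  ⊢ (p1 → p1)
    [Ax] p1 ⊢ p1
  [→I]  ⊢ (p1 → p1)
    [Ax] p1 ⊢ p1

Result: YES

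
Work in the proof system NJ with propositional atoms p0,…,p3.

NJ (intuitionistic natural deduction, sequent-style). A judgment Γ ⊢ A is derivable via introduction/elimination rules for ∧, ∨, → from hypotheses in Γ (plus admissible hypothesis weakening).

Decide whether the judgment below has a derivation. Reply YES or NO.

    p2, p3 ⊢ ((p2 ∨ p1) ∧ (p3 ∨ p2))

Derivation (root first):
[∧I] p2, p3 ⊢ ((p2 ∨ p1) ∧ (p3 ∨ p2))
  [∨I₁] p2 ⊢ (p2 ∨ p1)
    [Ax] p2 ⊢ p2
  [∨I₁] p3 ⊢ (p3 ∨ p2)
    [Ax] p3 ⊢ p3

Result: YES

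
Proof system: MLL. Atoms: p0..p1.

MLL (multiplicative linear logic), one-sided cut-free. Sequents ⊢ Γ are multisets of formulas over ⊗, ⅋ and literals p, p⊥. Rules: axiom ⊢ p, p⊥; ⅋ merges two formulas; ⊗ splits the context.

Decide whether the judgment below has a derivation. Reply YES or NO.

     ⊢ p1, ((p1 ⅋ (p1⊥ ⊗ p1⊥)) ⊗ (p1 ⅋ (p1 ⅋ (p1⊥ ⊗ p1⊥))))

Derivation trace:
[⊗]  ⊢ p1, ((p1 ⅋ (p1⊥ ⊗ p1⊥)) ⊗ (p1 ⅋ (p1 ⅋ (p1⊥ ⊗ p1⊥))))
  [⅋]  ⊢ p1, (p1 ⅋ (p1⊥ ⊗ p1⊥))
    [⊗]  ⊢ p1, p1, (p1⊥ ⊗ p1⊥)
      [Ax]  ⊢ p1, p1⊥
      [Ax]  ⊢ p1, p1⊥
  [⅋]  ⊢ (p1 ⅋ (p1 ⅋ (p1⊥ ⊗ p1⊥)))
    [⅋]  ⊢ p1, (p1 ⅋ (p1⊥ ⊗ p1⊥))
      [⊗]  ⊢ p1, p1, (p1⊥ ⊗ p1⊥)
        [Ax]  ⊢ p1, p1⊥
        [Ax]  ⊢ p1, p1⊥

Result: YES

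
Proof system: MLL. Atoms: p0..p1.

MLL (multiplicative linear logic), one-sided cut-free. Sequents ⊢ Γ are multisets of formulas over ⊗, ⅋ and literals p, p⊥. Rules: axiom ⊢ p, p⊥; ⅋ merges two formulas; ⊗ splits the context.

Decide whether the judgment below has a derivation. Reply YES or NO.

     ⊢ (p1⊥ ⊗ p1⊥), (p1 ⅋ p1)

Proof tree:
[⅋]  ⊢ (p1⊥ ⊗ p1⊥), (p1 ⅋ p1)
  [⊗]  ⊢ p1, p1, (p1⊥ ⊗ p1⊥)
    [Ax]  ⊢ p1, p1⊥
    [Ax]  ⊢ p1, p1⊥

Result: YES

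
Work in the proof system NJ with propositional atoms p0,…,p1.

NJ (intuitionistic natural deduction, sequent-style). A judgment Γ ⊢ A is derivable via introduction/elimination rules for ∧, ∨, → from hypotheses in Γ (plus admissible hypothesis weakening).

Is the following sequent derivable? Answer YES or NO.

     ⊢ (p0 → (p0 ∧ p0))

Proof tree:
[→I]  ⊢ (p0 → (p0 ∧ p0))
  [∧I] p0 ⊢ (p0 ∧ p0)
    [Ax] p0 ⊢ p0
    [Ax] p0 ⊢ p0

Result: YES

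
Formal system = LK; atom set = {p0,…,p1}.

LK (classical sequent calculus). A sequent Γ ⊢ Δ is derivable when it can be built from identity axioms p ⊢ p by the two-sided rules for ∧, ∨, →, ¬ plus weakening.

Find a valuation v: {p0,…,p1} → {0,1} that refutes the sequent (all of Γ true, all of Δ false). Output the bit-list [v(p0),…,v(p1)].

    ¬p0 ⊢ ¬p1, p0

Enumerate valuations to refute Γ ⊢ Δ:
  v=00: Γ:[¬p0=T] Δ:[¬p1=T, p0=F] refutes=False
  v=01: Γ:[¬p0=T] Δ:[¬p1=F, p0=F] refutes=True  ← countermodel

Result: [0, 1]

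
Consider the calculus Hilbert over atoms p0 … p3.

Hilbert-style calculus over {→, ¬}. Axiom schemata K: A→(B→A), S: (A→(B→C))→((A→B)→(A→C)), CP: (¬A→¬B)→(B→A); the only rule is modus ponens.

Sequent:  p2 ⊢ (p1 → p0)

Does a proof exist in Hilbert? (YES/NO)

Search for a countermodel by truth-table:
  v=0000: Γ:[p2=F] Δ:[(p1 → p0)=T] refutes=False
  v=0001: Γ:[p2=F] Δ:[(p1 → p0)=T] refutes=False
  v=0010: Γ:[p2=T] Δ:[(p1 → p0)=T] refutes=False
  v=0011: Γ:[p2=T] Δ:[(p1 → p0)=T] refutes=False
  v=0100: Γ:[p2=F] Δ:[(p1 → p0)=F] refutes=False
  v=0101: Γ:[p2=F] Δ:[(p1 → p0)=F] refutes=False
  v=0110: Γ:[p2=T] Δ:[(p1 → p0)=F] refutes=True  ← countermodel

Result: NO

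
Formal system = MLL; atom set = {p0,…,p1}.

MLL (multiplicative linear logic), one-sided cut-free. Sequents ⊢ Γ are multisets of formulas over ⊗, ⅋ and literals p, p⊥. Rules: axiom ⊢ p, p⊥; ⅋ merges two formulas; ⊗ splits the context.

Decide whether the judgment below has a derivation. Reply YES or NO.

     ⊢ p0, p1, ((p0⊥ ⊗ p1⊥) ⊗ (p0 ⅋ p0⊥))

Proof tree:
[⊗]  ⊢ p0, p1, ((p0⊥ ⊗ p1⊥) ⊗ (p0 ⅋ p0⊥))
  [⊗]  ⊢ p0, p1, (p0⊥ ⊗ p1⊥)
    [Ax]  ⊢ p0, p0⊥
    [Ax]  ⊢ p1, p1⊥
  [⅋]  ⊢ (p0 ⅋ p0⊥)
    [Ax]  ⊢ p0, p0⊥

Result: YES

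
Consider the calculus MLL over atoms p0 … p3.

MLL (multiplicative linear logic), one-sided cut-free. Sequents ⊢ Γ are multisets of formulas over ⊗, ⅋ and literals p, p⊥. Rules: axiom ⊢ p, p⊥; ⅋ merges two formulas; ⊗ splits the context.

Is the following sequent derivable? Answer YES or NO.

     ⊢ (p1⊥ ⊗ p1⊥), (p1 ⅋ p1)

Derivation (root first):
[⅋]  ⊢ (p1⊥ ⊗ p1⊥), (p1 ⅋ p1)
  [⊗]  ⊢ p1, p1, (p1⊥ ⊗ p1⊥)
    [Ax]  ⊢ p1, p1⊥
    [Ax]  ⊢ p1, p1⊥

Result: YES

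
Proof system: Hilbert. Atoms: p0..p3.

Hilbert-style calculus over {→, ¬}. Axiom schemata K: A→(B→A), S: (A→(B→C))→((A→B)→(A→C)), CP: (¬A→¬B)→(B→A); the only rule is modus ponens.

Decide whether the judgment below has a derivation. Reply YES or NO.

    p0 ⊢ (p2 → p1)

Truth-table refutation:
  v=0000: Γ:[p0=F] Δ:[(p2 → p1)=T] refutes=False
  v=0001: Γ:[p0=F] Δ:[(p2 → p1)=T] refutes=False
  v=0010: Γ:[p0=F] Δ:[(p2 → p1)=F] refutes=False
  v=0011: Γ:[p0=F] Δ:[(p2 → p1)=F] refutes=False
  v=0100: Γ:[p0=F] Δ:[(p2 → p1)=T] refutes=False
  v=0101: Γ:[p0=F] Δ:[(p2 → p1)=T] refutes=False
  v=0110: Γ:[p0=F] Δ:[(p2 → p1)=T] refutes=False
  v=0111: Γ:[p0=F] Δ:[(p2 → p1)=T] refutes=False
  v=1000: Γ:[p0=T] Δ:[(p2 → p1)=T] refutes=False
  v=1001: Γ:[p0=T] Δ:[(p2 → p1)=T] refutes=False
  v=1010: Γ:[p0=T] Δ:[(p2 → p1)=F] refutes=True  ← countermodel

Result: NO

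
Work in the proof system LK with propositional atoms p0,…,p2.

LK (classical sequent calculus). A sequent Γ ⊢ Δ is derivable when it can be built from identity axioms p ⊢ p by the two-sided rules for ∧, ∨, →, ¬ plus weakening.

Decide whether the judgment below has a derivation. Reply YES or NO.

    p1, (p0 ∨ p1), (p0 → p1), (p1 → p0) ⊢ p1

Derivation (root first):
[→L] p1, (p0 ∨ p1), (p0 → p1), (p1 → p0) ⊢ p1
  [→L] (p0 ∨ p1), (p0 → p1) ⊢ p1
    [∨L] (p0 ∨ p1) ⊢ p1, p0
      [Ax] p0 ⊢ p0
      [Ax] p1 ⊢ p1
    [Ax] p1 ⊢ p1
  [WL] p1, p0 ⊢ p1
    [Ax] p1 ⊢ p1

Result: YES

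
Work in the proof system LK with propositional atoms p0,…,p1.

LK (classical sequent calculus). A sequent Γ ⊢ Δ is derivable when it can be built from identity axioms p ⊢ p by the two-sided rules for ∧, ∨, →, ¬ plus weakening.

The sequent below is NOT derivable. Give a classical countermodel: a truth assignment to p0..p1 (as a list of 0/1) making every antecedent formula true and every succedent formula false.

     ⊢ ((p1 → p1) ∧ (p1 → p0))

Enumerate valuations to refute Γ ⊢ Δ:
  v=00: Γ:[] Δ:[((p1 → p1) ∧ (p1 → p0))=T] refutes=False
  v=01: Γ:[] Δ:[((p1 → p1) ∧ (p1 → p0))=F] refutes=True  ← countermodel

Result: [0, 1]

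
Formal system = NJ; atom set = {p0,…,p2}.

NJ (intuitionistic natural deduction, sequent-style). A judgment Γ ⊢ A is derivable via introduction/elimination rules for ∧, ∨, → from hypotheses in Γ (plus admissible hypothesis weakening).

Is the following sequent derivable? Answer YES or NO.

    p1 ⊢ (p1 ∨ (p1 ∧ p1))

Derivation (root first):
[∨I₂] p1 ⊢ (p1 ∨ (p1 ∧ p1))
  [∧I] p1 ⊢ (p1 ∧ p1)
    [Ax] p1 ⊢ p1
    [Ax] p1 ⊢ p1

Result: YES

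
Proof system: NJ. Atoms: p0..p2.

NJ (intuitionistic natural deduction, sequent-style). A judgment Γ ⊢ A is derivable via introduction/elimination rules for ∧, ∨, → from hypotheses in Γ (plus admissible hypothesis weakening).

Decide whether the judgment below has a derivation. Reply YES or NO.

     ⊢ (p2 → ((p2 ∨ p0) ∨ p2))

Proof tree:
[→I]  ⊢ (p2 → ((p2 ∨ p0) ∨ p2))
  [∨I₁] p2 ⊢ ((p2 ∨ p0) ∨ p2)
    [∨I₁] p2 ⊢ (p2 ∨ p0)
      [Ax] p2 ⊢ p2

Result: YES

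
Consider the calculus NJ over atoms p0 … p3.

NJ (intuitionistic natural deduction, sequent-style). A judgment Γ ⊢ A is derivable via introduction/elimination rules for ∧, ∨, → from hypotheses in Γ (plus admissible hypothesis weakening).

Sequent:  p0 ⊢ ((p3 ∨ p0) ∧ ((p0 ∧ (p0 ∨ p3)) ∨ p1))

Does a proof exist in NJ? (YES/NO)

Derivation (root first):
[∧I] p0 ⊢ ((p3 ∨ p0) ∧ ((p0 ∧ (p0 ∨ p3)) ∨ p1))
  [∨I₂] p0 ⊢ (p3 ∨ p0)
    [Ax] p0 ⊢ p0
  [∨I₁] p0 ⊢ ((p0 ∧ (p0 ∨ p3)) ∨ p1)
    [∧I] p0 ⊢ (p0 ∧ (p0 ∨ p3))
      [Ax] p0 ⊢ p0
      [∨I₁] p0 ⊢ (p0 ∨ p3)
        [Ax] p0 ⊢ p0

Result: YES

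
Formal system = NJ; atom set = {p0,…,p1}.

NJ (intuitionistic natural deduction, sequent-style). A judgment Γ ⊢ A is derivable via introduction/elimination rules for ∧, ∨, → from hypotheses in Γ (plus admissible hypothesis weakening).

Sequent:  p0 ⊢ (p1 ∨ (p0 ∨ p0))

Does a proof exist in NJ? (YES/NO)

Derivation (root first):
[∨I₂] p0 ⊢ (p1 ∨ (p0 ∨ p0))
  [∨I₁] p0 ⊢ (p0 ∨ p0)
    [Ax] p0 ⊢ p0

Result: YES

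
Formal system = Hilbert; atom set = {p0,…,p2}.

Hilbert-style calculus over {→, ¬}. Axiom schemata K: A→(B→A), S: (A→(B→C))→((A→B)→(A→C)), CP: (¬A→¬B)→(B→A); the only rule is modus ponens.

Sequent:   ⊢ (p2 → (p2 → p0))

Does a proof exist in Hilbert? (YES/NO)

Enumerate valuations to refute Γ ⊢ Δ:
  v=000: Γ:[] Δ:[(p2 → (p2 → p0))=T] refutes=False
  v=001: Γ:[] Δ:[(p2 → (p2 → p0))=F] refutes=True  ← countermodel

Result: NO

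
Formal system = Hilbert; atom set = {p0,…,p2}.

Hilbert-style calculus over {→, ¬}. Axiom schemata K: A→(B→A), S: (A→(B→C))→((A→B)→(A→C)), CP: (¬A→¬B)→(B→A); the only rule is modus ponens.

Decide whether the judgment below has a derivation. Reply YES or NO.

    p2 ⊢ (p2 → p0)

Search for a countermodel by truth-table:
  v=000: Γ:[p2=F] Δ:[(p2 → p0)=T] refutes=False
  v=001: Γ:[p2=T] Δ:[(p2 → p0)=F] refutes=True  ← countermodel

Result: NO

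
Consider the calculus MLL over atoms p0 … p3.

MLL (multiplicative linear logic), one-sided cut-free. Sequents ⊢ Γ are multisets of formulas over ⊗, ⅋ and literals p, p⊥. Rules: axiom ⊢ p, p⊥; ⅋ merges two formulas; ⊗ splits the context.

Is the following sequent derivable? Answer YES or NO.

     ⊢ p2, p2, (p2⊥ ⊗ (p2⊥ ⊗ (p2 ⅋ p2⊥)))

Proof tree:
[⊗]  ⊢ p2, p2, (p2⊥ ⊗ (p2⊥ ⊗ (p2 ⅋ p2⊥)))
  [Ax]  ⊢ p2, p2⊥
  [⊗]  ⊢ p2, (p2⊥ ⊗ (p2 ⅋ p2⊥))
    [Ax]  ⊢ p2, p2⊥
    [⅋]  ⊢ (p2 ⅋ p2⊥)
      [Ax]  ⊢ p2, p2⊥

Result: YES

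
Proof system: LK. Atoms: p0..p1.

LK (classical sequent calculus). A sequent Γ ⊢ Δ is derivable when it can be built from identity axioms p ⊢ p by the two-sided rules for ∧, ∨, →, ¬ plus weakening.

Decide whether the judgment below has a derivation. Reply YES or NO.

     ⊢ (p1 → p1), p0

Proof tree:
[WR]  ⊢ (p1 → p1), p0
  [→R]  ⊢ (p1 → p1)
    [Ax] p1 ⊢ p1

Result: YES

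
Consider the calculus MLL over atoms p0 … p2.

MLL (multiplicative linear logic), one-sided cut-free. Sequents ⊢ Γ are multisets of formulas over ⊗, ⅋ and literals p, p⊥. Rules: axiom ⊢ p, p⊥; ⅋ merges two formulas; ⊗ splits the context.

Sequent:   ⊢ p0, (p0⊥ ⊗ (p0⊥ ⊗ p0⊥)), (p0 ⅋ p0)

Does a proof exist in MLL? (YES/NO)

Derivation trace:
[⅋]  ⊢ p0, (p0⊥ ⊗ (p0⊥ ⊗ p0⊥)), (p0 ⅋ p0)
  [⊗]  ⊢ p0, p0, p0, (p0⊥ ⊗ (p0⊥ ⊗ p0⊥))
    [Ax]  ⊢ p0, p0⊥
    [⊗]  ⊢ p0, p0, (p0⊥ ⊗ p0⊥)
      [Ax]  ⊢ p0, p0⊥
      [Ax]  ⊢ p0, p0⊥

Result: YES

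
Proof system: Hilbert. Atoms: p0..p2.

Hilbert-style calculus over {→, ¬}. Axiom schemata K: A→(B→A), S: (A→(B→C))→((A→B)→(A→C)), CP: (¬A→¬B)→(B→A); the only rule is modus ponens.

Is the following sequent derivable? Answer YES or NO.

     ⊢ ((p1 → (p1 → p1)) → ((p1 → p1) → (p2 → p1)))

Enumerate valuations to refute Γ ⊢ Δ:
  v=000: Γ:[] Δ:[((p1 → (p1 → p1)) → ((p1 → p1) → (p2 → p1)))=T] refutes=False
  v=001: Γ:[] Δ:[((p1 → (p1 → p1)) → ((p1 → p1) → (p2 → p1)))=F] refutes=True  ← countermodel

Result: NO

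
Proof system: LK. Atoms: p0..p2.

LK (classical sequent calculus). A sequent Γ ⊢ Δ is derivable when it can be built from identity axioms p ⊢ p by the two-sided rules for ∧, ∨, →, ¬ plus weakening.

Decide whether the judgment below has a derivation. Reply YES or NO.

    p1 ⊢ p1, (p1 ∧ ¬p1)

Derivation (root first):
[∧R] p1 ⊢ p1, (p1 ∧ ¬p1)
  [Ax] p1 ⊢ p1
  [¬R]  ⊢ p1, ¬p1
    [Ax] p1 ⊢ p1

Result: YES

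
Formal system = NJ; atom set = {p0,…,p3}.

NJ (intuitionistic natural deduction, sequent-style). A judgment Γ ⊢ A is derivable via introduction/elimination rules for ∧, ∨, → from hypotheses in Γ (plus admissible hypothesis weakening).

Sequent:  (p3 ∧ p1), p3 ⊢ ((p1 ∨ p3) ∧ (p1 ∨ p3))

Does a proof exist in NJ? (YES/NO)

Proof tree:
[∧I] (p3 ∧ p1), p3 ⊢ ((p1 ∨ p3) ∧ (p1 ∨ p3))
  [∨I₂] p3 ⊢ (p1 ∨ p3)
    [Ax] p3 ⊢ p3
  [Wk] p3, (p3 ∧ p1) ⊢ (p1 ∨ p3)
    [∨I₂] p3 ⊢ (p1 ∨ p3)
      [Ax] p3 ⊢ p3

Result: YES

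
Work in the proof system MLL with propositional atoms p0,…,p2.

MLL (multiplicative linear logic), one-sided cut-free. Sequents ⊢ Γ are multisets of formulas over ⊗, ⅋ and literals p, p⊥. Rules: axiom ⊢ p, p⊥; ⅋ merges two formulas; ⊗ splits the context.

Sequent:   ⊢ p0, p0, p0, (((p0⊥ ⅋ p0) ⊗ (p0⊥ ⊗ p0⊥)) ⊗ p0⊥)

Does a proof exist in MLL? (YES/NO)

Derivation (root first):
[⊗]  ⊢ p0, p0, p0, (((p0⊥ ⅋ p0) ⊗ (p0⊥ ⊗ p0⊥)) ⊗ p0⊥)
  [⊗]  ⊢ p0, p0, ((p0⊥ ⅋ p0) ⊗ (p0⊥ ⊗ p0⊥))
    [⅋]  ⊢ (p0⊥ ⅋ p0)
      [Ax]  ⊢ p0, p0⊥
    [⊗]  ⊢ p0, p0, (p0⊥ ⊗ p0⊥)
      [Ax]  ⊢ p0, p0⊥
      [Ax]  ⊢ p0, p0⊥
  [Ax]  ⊢ p0, p0⊥

Result: YES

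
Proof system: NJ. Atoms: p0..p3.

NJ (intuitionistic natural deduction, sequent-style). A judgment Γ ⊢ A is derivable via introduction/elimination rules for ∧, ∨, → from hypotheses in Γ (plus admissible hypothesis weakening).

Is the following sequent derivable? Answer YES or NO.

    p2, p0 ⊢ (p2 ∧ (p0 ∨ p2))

Proof tree:
[∧I] p2, p0 ⊢ (p2 ∧ (p0 ∨ p2))
  [Ax] p2 ⊢ p2
  [∨I₁] p0 ⊢ (p0 ∨ p2)
    [Ax] p0 ⊢ p0

Result: YES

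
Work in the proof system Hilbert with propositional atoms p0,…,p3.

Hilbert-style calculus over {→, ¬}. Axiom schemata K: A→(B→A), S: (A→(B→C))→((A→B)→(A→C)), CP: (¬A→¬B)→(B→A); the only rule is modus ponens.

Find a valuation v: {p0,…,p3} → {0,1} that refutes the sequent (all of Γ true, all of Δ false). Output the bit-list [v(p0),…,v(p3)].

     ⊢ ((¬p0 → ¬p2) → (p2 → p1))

Enumerate valuations to refute Γ ⊢ Δ:
  v=0000: Γ:[] Δ:[((¬p0 → ¬p2) → (p2 → p1))=T] refutes=False
  v=0001: Γ:[] Δ:[((¬p0 → ¬p2) → (p2 → p1))=T] refutes=False
  v=0010: Γ:[] Δ:[((¬p0 → ¬p2) → (p2 → p1))=T] refutes=False
  v=0011: Γ:[] Δ:[((¬p0 → ¬p2) → (p2 → p1))=T] refutes=False
  v=0100: Γ:[] Δ:[((¬p0 → ¬p2) → (p2 → p1))=T] refutes=False
  v=0101: Γ:[] Δ:[((¬p0 → ¬p2) → (p2 → p1))=T] refutes=False
  v=0110: Γ:[] Δ:[((¬p0 → ¬p2) → (p2 → p1))=T] refutes=False
  v=0111: Γ:[] Δ:[((¬p0 → ¬p2) → (p2 → p1))=T] refutes=False
  v=1000: Γ:[] Δ:[((¬p0 → ¬p2) → (p2 → p1))=T] refutes=False
  v=1001: Γ:[] Δ:[((¬p0 → ¬p2) → (p2 → p1))=T] refutes=False
  v=1010: Γ:[] Δ:[((¬p0 → ¬p2) → (p2 → p1))=F] refutes=True  ← countermodel

Result: [1, 0, 1, 0]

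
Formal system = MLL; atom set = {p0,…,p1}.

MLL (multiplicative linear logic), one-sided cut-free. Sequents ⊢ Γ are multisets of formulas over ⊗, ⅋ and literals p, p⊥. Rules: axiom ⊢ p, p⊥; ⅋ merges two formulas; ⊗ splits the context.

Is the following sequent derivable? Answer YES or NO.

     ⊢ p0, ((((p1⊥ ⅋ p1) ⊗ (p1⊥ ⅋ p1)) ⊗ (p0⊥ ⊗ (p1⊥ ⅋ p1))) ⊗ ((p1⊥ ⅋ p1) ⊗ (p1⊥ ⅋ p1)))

Derivation (root first):
[⊗]  ⊢ p0, ((((p1⊥ ⅋ p1) ⊗ (p1⊥ ⅋ p1)) ⊗ (p0⊥ ⊗ (p1⊥ ⅋ p1))) ⊗ ((p1⊥ ⅋ p1) ⊗ (p1⊥ ⅋ p1)))
  [⊗]  ⊢ p0, (((p1⊥ ⅋ p1) ⊗ (p1⊥ ⅋ p1)) ⊗ (p0⊥ ⊗ (p1⊥ ⅋ p1)))
    [⊗]  ⊢ ((p1⊥ ⅋ p1) ⊗ (p1⊥ ⅋ p1))
      [⅋]  ⊢ (p1⊥ ⅋ p1)
        [Ax]  ⊢ p1, p1⊥
      [⅋]  ⊢ (p1⊥ ⅋ p1)
        [Ax]  ⊢ p1, p1⊥
    [⊗]  ⊢ p0, (p0⊥ ⊗ (p1⊥ ⅋ p1))
      [Ax]  ⊢ p0, p0⊥
      [⅋]  ⊢ (p1⊥ ⅋ p1)
        [Ax]  ⊢ p1, p1⊥
  [⊗]  ⊢ ((p1⊥ ⅋ p1) ⊗ (p1⊥ ⅋ p1))
    [⅋]  ⊢ (p1⊥ ⅋ p1)
      [Ax]  ⊢ p1, p1⊥
    [⅋]  ⊢ (p1⊥ ⅋ p1)
      [Ax]  ⊢ p1, p1⊥

Result: YES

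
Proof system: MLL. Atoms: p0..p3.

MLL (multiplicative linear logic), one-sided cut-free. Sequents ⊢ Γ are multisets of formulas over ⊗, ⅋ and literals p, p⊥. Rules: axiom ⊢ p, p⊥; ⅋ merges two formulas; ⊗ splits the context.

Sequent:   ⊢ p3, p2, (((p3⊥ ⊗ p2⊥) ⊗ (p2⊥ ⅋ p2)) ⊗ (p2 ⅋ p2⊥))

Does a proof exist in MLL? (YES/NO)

Derivation (root first):
[⊗]  ⊢ p3, p2, (((p3⊥ ⊗ p2⊥) ⊗ (p2⊥ ⅋ p2)) ⊗ (p2 ⅋ p2⊥))
  [⊗]  ⊢ p3, p2, ((p3⊥ ⊗ p2⊥) ⊗ (p2⊥ ⅋ p2))
    [⊗]  ⊢ p3, p2, (p3⊥ ⊗ p2⊥)
      [Ax]  ⊢ p3, p3⊥
      [Ax]  ⊢ p2, p2⊥
    [⅋]  ⊢ (p2⊥ ⅋ p2)
      [Ax]  ⊢ p2, p2⊥
  [⅋]  ⊢ (p2 ⅋ p2⊥)
    [Ax]  ⊢ p2, p2⊥

Result: YES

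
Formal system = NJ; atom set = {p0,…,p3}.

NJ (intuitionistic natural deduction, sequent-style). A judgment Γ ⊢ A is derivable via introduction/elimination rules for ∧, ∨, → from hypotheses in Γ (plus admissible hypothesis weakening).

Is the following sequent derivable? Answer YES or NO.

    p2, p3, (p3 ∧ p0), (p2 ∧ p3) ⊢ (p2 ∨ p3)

Derivation (root first):
[Wk] p2, p3, (p3 ∧ p0), (p2 ∧ p3) ⊢ (p2 ∨ p3)
  [∨I₁] p2, p3, (p3 ∧ p0) ⊢ (p2 ∨ p3)
    [Wk] p2, p3, (p3 ∧ p0) ⊢ p2
      [Wk] p2, p3 ⊢ p2
        [Ax] p2 ⊢ p2

Result: YES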